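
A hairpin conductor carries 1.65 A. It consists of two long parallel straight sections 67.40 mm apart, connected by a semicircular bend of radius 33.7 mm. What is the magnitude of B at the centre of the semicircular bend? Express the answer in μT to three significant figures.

The semicircular arc contributes B_arc = μ₀I·π/(4πR) = μ₀I/(4R) = 1.54×10⁻⁵ T.
Each semi-infinite lead is at perpendicular distance R = 0.0337 m from the centre, with the perpendicular foot at its near end, so it contributes μ₀I/(4πR); both point the same way, together 9.79×10⁻⁶ T.
Arc and leads all point the same direction: B = 1.54×10⁻⁵ + 9.79×10⁻⁶ = 2.52×10⁻⁵ T.

B ≈ 25.2 μT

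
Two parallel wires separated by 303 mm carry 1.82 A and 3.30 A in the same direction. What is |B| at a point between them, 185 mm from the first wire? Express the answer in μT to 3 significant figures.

Each long wire gives B = μ₀I/(2πd). Distances are d₁ = 0.185 m and d₂ = 0.118 m.
B₁ = 1.97×10⁻⁶ T, B₂ = 5.59×10⁻⁶ T.
Between parallel currents the two contributions point in opposite directions, so they subtract. B = |B₁ − B₂| = |1.97×10⁻⁶ − 5.59×10⁻⁶| = 3.63×10⁻⁶ T.

B ≈ 3.63 μT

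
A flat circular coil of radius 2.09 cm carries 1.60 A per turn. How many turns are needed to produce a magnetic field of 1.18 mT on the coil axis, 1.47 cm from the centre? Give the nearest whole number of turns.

For an N-turn coil, B = Nμ₀IR²/[2(R²+z²)^(3/2)]. A single turn gives B₁ = 2.63×10⁻⁵ T with R = 0.0209 m, z = 0.0147 m.
N = B/B₁ = 1.18×10⁻³ / 2.63×10⁻⁵ = 44.83.

N = 45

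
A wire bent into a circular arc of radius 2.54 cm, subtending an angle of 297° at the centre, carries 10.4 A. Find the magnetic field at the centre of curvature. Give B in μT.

The Biot–Savart field of a circular arc at its centre is B = μ₀Iφ/(4πR), with φ = 5.184 rad.
B = (4π×10⁻⁷ × 10.4 × 5.184) / (4π × 0.0254) = 2.12×10⁻⁴ T.

B ≈ 212 μT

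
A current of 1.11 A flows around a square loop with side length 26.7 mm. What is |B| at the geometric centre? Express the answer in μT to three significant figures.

B ≈ 47.0 μT

Each side is a finite straight segment at perpendicular distance d = a/(2 tan(π/4)) = 0.01335 m from the centre, with end-angles ±π/4.
One side contributes B₁ = (μ₀I/4πd)·2 sin(π/4) = 1.18×10⁻⁵ T.
All 4 sides add in the same direction: B = 4 × 1.18×10⁻⁵ = 4.70×10⁻⁵ T.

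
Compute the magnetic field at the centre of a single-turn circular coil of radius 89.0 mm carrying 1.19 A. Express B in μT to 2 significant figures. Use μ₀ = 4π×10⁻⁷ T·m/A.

At the centre of a circular loop the Biot–Savart law gives B = μ₀I/(2R).
B = (4π×10⁻⁷ × 1.19) / (2 × 0.089) = 8.40×10⁻⁶ T.

B ≈ 8.4 μT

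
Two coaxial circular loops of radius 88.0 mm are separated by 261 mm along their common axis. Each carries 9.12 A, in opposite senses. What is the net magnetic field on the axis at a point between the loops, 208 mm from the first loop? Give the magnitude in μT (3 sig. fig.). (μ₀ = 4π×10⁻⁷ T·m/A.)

B ≈ 37.1 μT

Each loop contributes B = μ₀IR²/[2(R²+z²)^(3/2)] on the axis, with z measured from that loop.
Loop 1 (z = 0.208 m): B₁ = 3.85×10⁻⁶ T. Loop 2 (z = 0.053 m): B₂ = 4.09×10⁻⁵ T.
The fields oppose: B = |B₁ − B₂| = 3.71×10⁻⁵ T.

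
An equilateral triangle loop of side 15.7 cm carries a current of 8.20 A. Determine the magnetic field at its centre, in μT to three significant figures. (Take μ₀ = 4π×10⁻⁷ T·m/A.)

B ≈ 94.0 μT

Each side is a finite straight segment at perpendicular distance d = a/(2 tan(π/3)) = 0.04532 m from the centre, with end-angles ±π/3.
One side contributes B₁ = (μ₀I/4πd)·2 sin(π/3) = 3.13×10⁻⁵ T.
All 3 sides add in the same direction: B = 3 × 3.13×10⁻⁵ = 9.40×10⁻⁵ T.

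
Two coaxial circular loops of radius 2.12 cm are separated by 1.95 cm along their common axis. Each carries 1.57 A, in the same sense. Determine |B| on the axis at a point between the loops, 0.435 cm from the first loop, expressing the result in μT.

Each loop contributes B = μ₀IR²/[2(R²+z²)^(3/2)] on the axis, with z measured from that loop.
Loop 1 (z = 0.00435 m): B₁ = 4.37×10⁻⁵ T. Loop 2 (z = 0.01515 m): B₂ = 2.51×10⁻⁵ T.
The fields add: B = B₁ + B₂ = 6.88×10⁻⁵ T.

B ≈ 68.8 μT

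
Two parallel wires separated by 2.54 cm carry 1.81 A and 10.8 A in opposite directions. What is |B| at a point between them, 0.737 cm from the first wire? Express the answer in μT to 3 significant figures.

Each long wire gives B = μ₀I/(2πd). Distances are d₁ = 0.00737 m and d₂ = 0.01803 m.
B₁ = 4.91×10⁻⁵ T, B₂ = 1.20×10⁻⁴ T.
Between antiparallel currents both contributions point the same way, so they add. B = B₁ + B₂ = 4.91×10⁻⁵ + 1.20×10⁻⁴ = 1.69×10⁻⁴ T.

B ≈ 169 μT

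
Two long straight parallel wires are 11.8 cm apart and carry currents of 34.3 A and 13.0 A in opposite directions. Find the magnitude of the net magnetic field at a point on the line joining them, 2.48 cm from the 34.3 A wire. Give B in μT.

Each long wire gives B = μ₀I/(2πd). Distances are d₁ = 0.0248 m and d₂ = 0.0932 m.
B₁ = 2.77×10⁻⁴ T, B₂ = 2.79×10⁻⁵ T.
Between antiparallel currents both contributions point the same way, so they add. B = B₁ + B₂ = 2.77×10⁻⁴ + 2.79×10⁻⁵ = 3.05×10⁻⁴ T.

B ≈ 305 μT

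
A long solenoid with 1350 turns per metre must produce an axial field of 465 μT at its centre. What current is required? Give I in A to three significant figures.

Inside a long solenoid B = μ₀nI with n = 1350 m⁻¹, so I = B/(μ₀n).
I = 4.65×10⁻⁴ / (4π×10⁻⁷ × 1350) = 0.274 A.

I ≈ 0.274 A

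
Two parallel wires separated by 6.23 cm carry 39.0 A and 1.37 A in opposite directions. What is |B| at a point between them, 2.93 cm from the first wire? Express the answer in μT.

Each long wire gives B = μ₀I/(2πd). Distances are d₁ = 0.0293 m and d₂ = 0.033 m.
B₁ = 2.66×10⁻⁴ T, B₂ = 8.30×10⁻⁶ T.
Between antiparallel currents both contributions point the same way, so they add. B = B₁ + B₂ = 2.66×10⁻⁴ + 8.30×10⁻⁶ = 2.75×10⁻⁴ T.

B ≈ 275 μT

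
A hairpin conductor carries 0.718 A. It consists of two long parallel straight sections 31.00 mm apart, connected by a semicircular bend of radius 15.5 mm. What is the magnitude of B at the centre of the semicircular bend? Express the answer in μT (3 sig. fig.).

B ≈ 23.8 μT

The semicircular arc contributes B_arc = μ₀I·π/(4πR) = μ₀I/(4R) = 1.46×10⁻⁵ T.
Each semi-infinite lead is at perpendicular distance R = 0.0155 m from the centre, with the perpendicular foot at its near end, so it contributes μ₀I/(4πR); both point the same way, together 9.26×10⁻⁶ T.
Arc and leads all point the same direction: B = 1.46×10⁻⁵ + 9.26×10⁻⁶ = 2.38×10⁻⁵ T.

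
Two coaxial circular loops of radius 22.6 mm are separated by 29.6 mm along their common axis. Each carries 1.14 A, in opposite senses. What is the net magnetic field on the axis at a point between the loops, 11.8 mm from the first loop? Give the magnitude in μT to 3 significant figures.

B ≈ 6.71 μT

Each loop contributes B = μ₀IR²/[2(R²+z²)^(3/2)] on the axis, with z measured from that loop.
Loop 1 (z = 0.0118 m): B₁ = 2.21×10⁻⁵ T. Loop 2 (z = 0.0178 m): B₂ = 1.54×10⁻⁵ T.
The fields oppose: B = |B₁ − B₂| = 6.71×10⁻⁶ T.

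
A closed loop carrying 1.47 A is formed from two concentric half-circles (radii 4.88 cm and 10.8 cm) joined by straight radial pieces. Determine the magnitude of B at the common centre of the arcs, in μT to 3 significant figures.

The radial connectors point toward the centre, so dl × r̂ = 0 and they contribute nothing.
Each semicircle gives μ₀I/(4R): inner arc 9.46×10⁻⁶ T, outer arc 4.28×10⁻⁶ T.
The two arcs carry current in opposite angular senses, so their fields oppose: B = |9.46×10⁻⁶ − 4.28×10⁻⁶| = 5.19×10⁻⁶ T.

B ≈ 5.19 μT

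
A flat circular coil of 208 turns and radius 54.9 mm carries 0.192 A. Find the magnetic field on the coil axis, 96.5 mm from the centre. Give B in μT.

B ≈ 55.3 μT

For an N-turn flat coil, B = Nμ₀IR²/[2(R²+z²)^(3/2)] with R = 0.0549 m, z = 0.0965 m.
B = 208 × 2.66×10⁻⁷ T = 5.53×10⁻⁵ T.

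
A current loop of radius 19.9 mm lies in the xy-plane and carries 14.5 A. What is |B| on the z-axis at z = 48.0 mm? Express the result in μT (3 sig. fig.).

On the axis of a circular loop, B = μ₀IR² / [2(R²+z²)^(3/2)].
R² + z² = (0.0199)² + (0.048)² = 0.0027 m², and (R²+z²)^(3/2) = 1.40×10⁻⁴ m³.
B = (4π×10⁻⁷ × 14.5 × 0.000396) / (2 × 1.40×10⁻⁴) = 2.57×10⁻⁵ T.

B ≈ 25.7 μT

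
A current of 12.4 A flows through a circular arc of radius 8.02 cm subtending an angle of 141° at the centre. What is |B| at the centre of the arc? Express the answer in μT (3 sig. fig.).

The Biot–Savart field of a circular arc at its centre is B = μ₀Iφ/(4πR), with φ = 2.461 rad.
B = (4π×10⁻⁷ × 12.4 × 2.461) / (4π × 0.0802) = 3.80×10⁻⁵ T.

B ≈ 38.0 μT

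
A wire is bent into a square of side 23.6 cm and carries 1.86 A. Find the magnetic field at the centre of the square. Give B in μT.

Each side is a finite straight segment at perpendicular distance d = a/(2 tan(π/4)) = 0.118 m from the centre, with end-angles ±π/4.
One side contributes B₁ = (μ₀I/4πd)·2 sin(π/4) = 2.23×10⁻⁶ T.
All 4 sides add in the same direction: B = 4 × 2.23×10⁻⁶ = 8.92×10⁻⁶ T.

B ≈ 8.92 μT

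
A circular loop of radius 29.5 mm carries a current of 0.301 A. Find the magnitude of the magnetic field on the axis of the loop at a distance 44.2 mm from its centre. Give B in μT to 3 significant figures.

B ≈ 1.10 μT

On the axis of a circular loop, B = μ₀IR² / [2(R²+z²)^(3/2)].
R² + z² = (0.0295)² + (0.0442)² = 0.002824 m², and (R²+z²)^(3/2) = 1.50×10⁻⁴ m³.
B = (4π×10⁻⁷ × 0.301 × 0.0008703) / (2 × 1.50×10⁻⁴) = 1.10×10⁻⁶ T.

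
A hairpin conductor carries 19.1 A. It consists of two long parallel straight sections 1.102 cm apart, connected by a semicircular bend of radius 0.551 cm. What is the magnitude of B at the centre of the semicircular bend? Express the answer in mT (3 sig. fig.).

The semicircular arc contributes B_arc = μ₀I·π/(4πR) = μ₀I/(4R) = 1.09×10⁻³ T.
Each semi-infinite lead is at perpendicular distance R = 0.00551 m from the centre, with the perpendicular foot at its near end, so it contributes μ₀I/(4πR); both point the same way, together 6.93×10⁻⁴ T.
Arc and leads all point the same direction: B = 1.09×10⁻³ + 6.93×10⁻⁴ = 1.78×10⁻³ T.

B ≈ 1.78 mT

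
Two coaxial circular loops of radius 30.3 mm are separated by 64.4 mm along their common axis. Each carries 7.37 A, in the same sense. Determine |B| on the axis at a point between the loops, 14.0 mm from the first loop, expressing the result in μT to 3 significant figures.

Each loop contributes B = μ₀IR²/[2(R²+z²)^(3/2)] on the axis, with z measured from that loop.
Loop 1 (z = 0.014 m): B₁ = 1.14×10⁻⁴ T. Loop 2 (z = 0.0504 m): B₂ = 2.09×10⁻⁵ T.
The fields add: B = B₁ + B₂ = 1.35×10⁻⁴ T.

B ≈ 135 μT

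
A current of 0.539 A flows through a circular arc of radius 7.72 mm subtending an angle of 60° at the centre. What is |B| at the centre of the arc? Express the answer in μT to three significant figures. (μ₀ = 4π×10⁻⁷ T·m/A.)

B ≈ 7.31 μT

The Biot–Savart field of a circular arc at its centre is B = μ₀Iφ/(4πR), with φ = 1.047 rad.
B = (4π×10⁻⁷ × 0.539 × 1.047) / (4π × 0.00772) = 7.31×10⁻⁶ T.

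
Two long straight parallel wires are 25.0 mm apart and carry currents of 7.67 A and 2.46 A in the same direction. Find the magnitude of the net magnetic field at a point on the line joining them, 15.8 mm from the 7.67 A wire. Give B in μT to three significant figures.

B ≈ 43.6 μT

Each long wire gives B = μ₀I/(2πd). Distances are d₁ = 0.0158 m and d₂ = 0.0092 m.
B₁ = 9.71×10⁻⁵ T, B₂ = 5.35×10⁻⁵ T.
Between parallel currents the two contributions point in opposite directions, so they subtract. B = |B₁ − B₂| = |9.71×10⁻⁵ − 5.35×10⁻⁵| = 4.36×10⁻⁵ T.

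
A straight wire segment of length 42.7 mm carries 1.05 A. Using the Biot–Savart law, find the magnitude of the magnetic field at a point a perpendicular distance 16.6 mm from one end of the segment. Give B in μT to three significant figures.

For a finite straight segment, B = (μ₀I/4πd)(sinθ₁ + sinθ₂), where θ₁, θ₂ are the angles from the perpendicular to each end.
The perpendicular foot is at one end, so the two end-offsets along the wire are 0 and L = 0.0427 m.
sinθ₁ = 0/√(0²+0.0166²) = 0.0000; sinθ₂ = 0.0427/√(0.0427²+0.0166²) = 0.9320.
B = (4π×10⁻⁷ × 1.05) / (4π × 0.0166) × (0.0000 + 0.9320) = 5.90×10⁻⁶ T.

B ≈ 5.90 μT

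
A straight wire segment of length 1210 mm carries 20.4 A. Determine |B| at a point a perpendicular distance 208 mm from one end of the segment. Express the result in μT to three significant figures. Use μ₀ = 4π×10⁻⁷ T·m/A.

B ≈ 9.67 μT

For a finite straight segment, B = (μ₀I/4πd)(sinθ₁ + sinθ₂), where θ₁, θ₂ are the angles from the perpendicular to each end.
The perpendicular foot is at one end, so the two end-offsets along the wire are 0 and L = 1.21 m.
sinθ₁ = 0/√(0²+0.208²) = 0.0000; sinθ₂ = 1.21/√(1.21²+0.208²) = 0.9855.
B = (4π×10⁻⁷ × 20.4) / (4π × 0.208) × (0.0000 + 0.9855) = 9.67×10⁻⁶ T.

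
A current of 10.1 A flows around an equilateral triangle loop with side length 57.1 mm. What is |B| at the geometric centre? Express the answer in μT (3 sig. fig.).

B ≈ 318 μT

Each side is a finite straight segment at perpendicular distance d = a/(2 tan(π/3)) = 0.01648 m from the centre, with end-angles ±π/3.
One side contributes B₁ = (μ₀I/4πd)·2 sin(π/3) = 1.06×10⁻⁴ T.
All 3 sides add in the same direction: B = 3 × 1.06×10⁻⁴ = 3.18×10⁻⁴ T.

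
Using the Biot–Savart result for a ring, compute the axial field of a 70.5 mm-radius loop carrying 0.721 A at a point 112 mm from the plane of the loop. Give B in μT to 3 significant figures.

B ≈ 0.971 μT

On the axis of a circular loop, B = μ₀IR² / [2(R²+z²)^(3/2)].
R² + z² = (0.0705)² + (0.112)² = 0.01751 m², and (R²+z²)^(3/2) = 2.32×10⁻³ m³.
B = (4π×10⁻⁷ × 0.721 × 0.00497) / (2 × 2.32×10⁻³) = 9.71×10⁻⁷ T.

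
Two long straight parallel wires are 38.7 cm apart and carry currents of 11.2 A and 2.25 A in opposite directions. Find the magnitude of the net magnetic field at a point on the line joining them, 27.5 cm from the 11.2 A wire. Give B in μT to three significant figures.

B ≈ 12.2 μT

Each long wire gives B = μ₀I/(2πd). Distances are d₁ = 0.275 m and d₂ = 0.112 m.
B₁ = 8.15×10⁻⁶ T, B₂ = 4.02×10⁻⁶ T.
Between antiparallel currents both contributions point the same way, so they add. B = B₁ + B₂ = 8.15×10⁻⁶ + 4.02×10⁻⁶ = 1.22×10⁻⁵ T.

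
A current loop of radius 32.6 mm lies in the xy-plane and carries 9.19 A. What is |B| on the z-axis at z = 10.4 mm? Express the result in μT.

On the axis of a circular loop, B = μ₀IR² / [2(R²+z²)^(3/2)].
R² + z² = (0.0326)² + (0.0104)² = 0.001171 m², and (R²+z²)^(3/2) = 4.01×10⁻⁵ m³.
B = (4π×10⁻⁷ × 9.19 × 0.001063) / (2 × 4.01×10⁻⁵) = 1.53×10⁻⁴ T.

B ≈ 153 μT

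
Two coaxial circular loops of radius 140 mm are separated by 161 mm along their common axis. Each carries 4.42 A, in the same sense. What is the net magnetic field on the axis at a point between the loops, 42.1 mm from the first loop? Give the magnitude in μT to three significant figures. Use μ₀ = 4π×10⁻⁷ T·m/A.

Each loop contributes B = μ₀IR²/[2(R²+z²)^(3/2)] on the axis, with z measured from that loop.
Loop 1 (z = 0.0421 m): B₁ = 1.74×10⁻⁵ T. Loop 2 (z = 0.1189 m): B₂ = 8.78×10⁻⁶ T.
The fields add: B = B₁ + B₂ = 2.62×10⁻⁵ T.

B ≈ 26.2 μT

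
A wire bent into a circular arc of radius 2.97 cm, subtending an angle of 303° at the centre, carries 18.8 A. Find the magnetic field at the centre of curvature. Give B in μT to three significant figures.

B ≈ 335 μT

The Biot–Savart field of a circular arc at its centre is B = μ₀Iφ/(4πR), with φ = 5.288 rad.
B = (4π×10⁻⁷ × 18.8 × 5.288) / (4π × 0.0297) = 3.35×10⁻⁴ T.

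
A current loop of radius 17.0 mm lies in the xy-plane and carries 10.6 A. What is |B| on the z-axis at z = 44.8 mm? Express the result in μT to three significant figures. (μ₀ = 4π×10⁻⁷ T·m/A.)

On the axis of a circular loop, B = μ₀IR² / [2(R²+z²)^(3/2)].
R² + z² = (0.017)² + (0.0448)² = 0.002296 m², and (R²+z²)^(3/2) = 1.10×10⁻⁴ m³.
B = (4π×10⁻⁷ × 10.6 × 0.000289) / (2 × 1.10×10⁻⁴) = 1.75×10⁻⁵ T.

B ≈ 17.5 μT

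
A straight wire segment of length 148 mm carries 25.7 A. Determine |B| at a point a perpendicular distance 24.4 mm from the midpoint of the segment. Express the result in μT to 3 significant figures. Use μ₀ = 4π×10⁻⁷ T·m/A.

B ≈ 200 μT

For a finite straight segment, B = (μ₀I/4πd)(sinθ₁ + sinθ₂), where θ₁, θ₂ are the angles from the perpendicular to each end.
The perpendicular from the point meets the wire at its midpoint, so each end is L/2 = 0.074 m away along the wire.
sinθ₁ = 0.074/√(0.074²+0.0244²) = 0.9497; sinθ₂ = 0.074/√(0.074²+0.0244²) = 0.9497.
B = (4π×10⁻⁷ × 25.7) / (4π × 0.0244) × (0.9497 + 0.9497) = 2.00×10⁻⁴ T.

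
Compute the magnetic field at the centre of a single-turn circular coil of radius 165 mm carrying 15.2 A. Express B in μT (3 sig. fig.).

B ≈ 57.9 μT

At the centre of a circular loop the Biot–Savart law gives B = μ₀I/(2R).
B = (4π×10⁻⁷ × 15.2) / (2 × 0.165) = 5.79×10⁻⁵ T.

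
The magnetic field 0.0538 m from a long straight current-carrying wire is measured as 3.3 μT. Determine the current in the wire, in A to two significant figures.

For a long straight wire B = μ₀I/(2πd), so I = 2πdB/μ₀.
I = 2π × 0.0538 × 3.30×10⁻⁶ / (4π×10⁻⁷) = 0.888 A.

I ≈ 0.89 A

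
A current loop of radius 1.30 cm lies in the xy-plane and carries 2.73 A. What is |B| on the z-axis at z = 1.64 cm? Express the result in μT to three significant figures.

On the axis of a circular loop, B = μ₀IR² / [2(R²+z²)^(3/2)].
R² + z² = (0.013)² + (0.0164)² = 0.000438 m², and (R²+z²)^(3/2) = 9.17×10⁻⁶ m³.
B = (4π×10⁻⁷ × 2.73 × 0.000169) / (2 × 9.17×10⁻⁶) = 3.16×10⁻⁵ T.

B ≈ 31.6 μT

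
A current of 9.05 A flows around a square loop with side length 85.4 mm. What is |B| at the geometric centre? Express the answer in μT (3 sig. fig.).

B ≈ 120 μT

Each side is a finite straight segment at perpendicular distance d = a/(2 tan(π/4)) = 0.0427 m from the centre, with end-angles ±π/4.
One side contributes B₁ = (μ₀I/4πd)·2 sin(π/4) = 3.00×10⁻⁵ T.
All 4 sides add in the same direction: B = 4 × 3.00×10⁻⁵ = 1.20×10⁻⁴ T.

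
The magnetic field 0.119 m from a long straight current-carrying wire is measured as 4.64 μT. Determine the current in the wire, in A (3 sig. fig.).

For a long straight wire B = μ₀I/(2πd), so I = 2πdB/μ₀.
I = 2π × 0.119 × 4.64×10⁻⁶ / (4π×10⁻⁷) = 2.76 A.

I ≈ 2.76 A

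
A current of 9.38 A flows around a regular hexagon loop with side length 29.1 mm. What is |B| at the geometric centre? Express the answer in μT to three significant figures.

Each side is a finite straight segment at perpendicular distance d = a/(2 tan(π/6)) = 0.0252 m from the centre, with end-angles ±π/6.
One side contributes B₁ = (μ₀I/4πd)·2 sin(π/6) = 3.72×10⁻⁵ T.
All 6 sides add in the same direction: B = 6 × 3.72×10⁻⁵ = 2.23×10⁻⁴ T.

B ≈ 223 μT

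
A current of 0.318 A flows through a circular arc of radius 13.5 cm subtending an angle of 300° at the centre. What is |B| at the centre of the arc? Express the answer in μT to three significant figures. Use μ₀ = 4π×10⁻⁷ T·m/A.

The Biot–Savart field of a circular arc at its centre is B = μ₀Iφ/(4πR), with φ = 5.236 rad.
B = (4π×10⁻⁷ × 0.318 × 5.236) / (4π × 0.135) = 1.23×10⁻⁶ T.

B ≈ 1.23 μT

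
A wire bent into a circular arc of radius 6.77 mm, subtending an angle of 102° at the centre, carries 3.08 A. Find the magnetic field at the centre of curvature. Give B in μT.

The Biot–Savart field of a circular arc at its centre is B = μ₀Iφ/(4πR), with φ = 1.78 rad.
B = (4π×10⁻⁷ × 3.08 × 1.78) / (4π × 0.00677) = 8.10×10⁻⁵ T.

B ≈ 81.0 μT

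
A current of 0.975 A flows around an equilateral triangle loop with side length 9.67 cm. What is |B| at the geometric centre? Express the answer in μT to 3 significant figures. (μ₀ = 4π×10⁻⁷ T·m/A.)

Each side is a finite straight segment at perpendicular distance d = a/(2 tan(π/3)) = 0.02791 m from the centre, with end-angles ±π/3.
One side contributes B₁ = (μ₀I/4πd)·2 sin(π/3) = 6.05×10⁻⁶ T.
All 3 sides add in the same direction: B = 3 × 6.05×10⁻⁶ = 1.81×10⁻⁵ T.

B ≈ 18.1 μT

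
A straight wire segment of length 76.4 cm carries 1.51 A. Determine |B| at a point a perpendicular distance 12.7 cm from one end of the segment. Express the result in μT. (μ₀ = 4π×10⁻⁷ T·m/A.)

For a finite straight segment, B = (μ₀I/4πd)(sinθ₁ + sinθ₂), where θ₁, θ₂ are the angles from the perpendicular to each end.
The perpendicular foot is at one end, so the two end-offsets along the wire are 0 and L = 0.764 m.
sinθ₁ = 0/√(0²+0.127²) = 0.0000; sinθ₂ = 0.764/√(0.764²+0.127²) = 0.9865.
B = (4π×10⁻⁷ × 1.51) / (4π × 0.127) × (0.0000 + 0.9865) = 1.17×10⁻⁶ T.

B ≈ 1.17 μT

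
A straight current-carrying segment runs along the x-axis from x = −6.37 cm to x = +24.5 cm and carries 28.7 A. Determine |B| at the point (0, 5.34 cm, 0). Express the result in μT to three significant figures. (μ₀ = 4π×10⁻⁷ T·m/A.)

For a finite straight segment, B = (μ₀I/4πd)(sinθ₁ + sinθ₂), where θ₁, θ₂ are the angles from the perpendicular to each end.
The perpendicular distance is d = 0.0534 m; the end-offsets along the wire are a = 0.0637 m and b = 0.245 m.
sinθ₁ = 0.0637/√(0.0637²+0.0534²) = 0.7663; sinθ₂ = 0.245/√(0.245²+0.0534²) = 0.9771.
B = (4π×10⁻⁷ × 28.7) / (4π × 0.0534) × (0.7663 + 0.9771) = 9.37×10⁻⁵ T.

B ≈ 93.7 μT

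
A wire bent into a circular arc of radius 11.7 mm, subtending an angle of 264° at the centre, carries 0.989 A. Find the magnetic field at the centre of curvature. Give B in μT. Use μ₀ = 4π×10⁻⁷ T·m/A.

B ≈ 38.9 μT

The Biot–Savart field of a circular arc at its centre is B = μ₀Iφ/(4πR), with φ = 4.608 rad.
B = (4π×10⁻⁷ × 0.989 × 4.608) / (4π × 0.0117) = 3.89×10⁻⁵ T.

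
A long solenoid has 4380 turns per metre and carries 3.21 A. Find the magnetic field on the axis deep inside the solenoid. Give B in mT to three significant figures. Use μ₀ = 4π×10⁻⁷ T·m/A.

Inside a long solenoid, B = μ₀nI with n = 4380 turns/m.
B = 4π×10⁻⁷ × 4380 × 3.21 = 1.77×10⁻² T.

B ≈ 17.7 mT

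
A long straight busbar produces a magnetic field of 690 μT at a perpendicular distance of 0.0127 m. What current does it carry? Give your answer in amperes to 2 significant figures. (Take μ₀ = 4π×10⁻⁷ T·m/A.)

I ≈ 44 A

For a long straight wire B = μ₀I/(2πd), so I = 2πdB/μ₀.
I = 2π × 0.0127 × 6.90×10⁻⁴ / (4π×10⁻⁷) = 43.8 A.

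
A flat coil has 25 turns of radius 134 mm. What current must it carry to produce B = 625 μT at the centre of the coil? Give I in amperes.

I ≈ 5.33 A

For an N-turn coil, B = Nμ₀I/(2R) with R = 0.134 m, so I = 2RB/(Nμ₀) = 2 × 0.134 × 6.25×10⁻⁴ / (25 × 4π×10⁻⁷) = 5.33 A.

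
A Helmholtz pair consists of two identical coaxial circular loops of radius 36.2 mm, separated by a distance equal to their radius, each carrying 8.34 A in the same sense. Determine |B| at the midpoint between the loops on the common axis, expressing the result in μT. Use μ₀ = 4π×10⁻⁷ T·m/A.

Each loop contributes B = μ₀IR²/[2(R²+z²)^(3/2)] on the axis, with z measured from that loop.
Loop 1 (z = 0.0181 m): B₁ = 1.04×10⁻⁴ T. Loop 2 (z = 0.0181 m): B₂ = 1.04×10⁻⁴ T.
The fields add: B = B₁ + B₂ = 2.07×10⁻⁴ T.

B ≈ 207 μT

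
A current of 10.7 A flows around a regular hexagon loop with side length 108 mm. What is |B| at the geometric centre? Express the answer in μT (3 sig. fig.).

B ≈ 68.6 μT

Each side is a finite straight segment at perpendicular distance d = a/(2 tan(π/6)) = 0.09353 m from the centre, with end-angles ±π/6.
One side contributes B₁ = (μ₀I/4πd)·2 sin(π/6) = 1.14×10⁻⁵ T.
All 6 sides add in the same direction: B = 6 × 1.14×10⁻⁵ = 6.86×10⁻⁵ T.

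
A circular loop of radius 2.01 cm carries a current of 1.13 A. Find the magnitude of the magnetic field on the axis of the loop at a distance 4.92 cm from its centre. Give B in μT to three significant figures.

On the axis of a circular loop, B = μ₀IR² / [2(R²+z²)^(3/2)].
R² + z² = (0.0201)² + (0.0492)² = 0.002825 m², and (R²+z²)^(3/2) = 1.50×10⁻⁴ m³.
B = (4π×10⁻⁷ × 1.13 × 0.000404) / (2 × 1.50×10⁻⁴) = 1.91×10⁻⁶ T.

B ≈ 1.91 μT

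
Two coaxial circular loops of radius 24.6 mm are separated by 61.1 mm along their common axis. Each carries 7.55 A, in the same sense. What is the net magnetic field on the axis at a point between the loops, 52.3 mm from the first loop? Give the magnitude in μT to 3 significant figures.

Each loop contributes B = μ₀IR²/[2(R²+z²)^(3/2)] on the axis, with z measured from that loop.
Loop 1 (z = 0.0523 m): B₁ = 1.49×10⁻⁵ T. Loop 2 (z = 0.0088 m): B₂ = 1.61×10⁻⁴ T.
The fields add: B = B₁ + B₂ = 1.76×10⁻⁴ T.

B ≈ 176 μT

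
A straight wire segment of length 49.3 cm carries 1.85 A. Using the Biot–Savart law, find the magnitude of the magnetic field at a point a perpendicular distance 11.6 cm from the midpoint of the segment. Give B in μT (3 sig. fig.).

B ≈ 2.89 μT

For a finite straight segment, B = (μ₀I/4πd)(sinθ₁ + sinθ₂), where θ₁, θ₂ are the angles from the perpendicular to each end.
The perpendicular from the point meets the wire at its midpoint, so each end is L/2 = 0.2465 m away along the wire.
sinθ₁ = 0.2465/√(0.2465²+0.116²) = 0.9048; sinθ₂ = 0.2465/√(0.2465²+0.116²) = 0.9048.
B = (4π×10⁻⁷ × 1.85) / (4π × 0.116) × (0.9048 + 0.9048) = 2.89×10⁻⁶ T.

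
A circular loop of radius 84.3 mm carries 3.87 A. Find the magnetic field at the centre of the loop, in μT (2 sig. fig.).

B ≈ 29 μT

At the centre of a circular loop the Biot–Savart law gives B = μ₀I/(2R).
B = (4π×10⁻⁷ × 3.87) / (2 × 0.0843) = 2.88×10⁻⁵ T.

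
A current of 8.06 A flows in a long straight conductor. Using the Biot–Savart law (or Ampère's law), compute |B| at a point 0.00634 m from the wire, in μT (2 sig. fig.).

For an infinitely long straight wire, B = μ₀I/(2πd).
B = (4π×10⁻⁷ × 8.06) / (2π × 0.00634) = 2.54×10⁻⁴ T.

B ≈ 250 μT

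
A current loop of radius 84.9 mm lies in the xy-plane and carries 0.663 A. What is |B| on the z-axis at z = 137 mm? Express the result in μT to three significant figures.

B ≈ 0.717 μT

On the axis of a circular loop, B = μ₀IR² / [2(R²+z²)^(3/2)].
R² + z² = (0.0849)² + (0.137)² = 0.02598 m², and (R²+z²)^(3/2) = 4.19×10⁻³ m³.
B = (4π×10⁻⁷ × 0.663 × 0.007208) / (2 × 4.19×10⁻³) = 7.17×10⁻⁷ T.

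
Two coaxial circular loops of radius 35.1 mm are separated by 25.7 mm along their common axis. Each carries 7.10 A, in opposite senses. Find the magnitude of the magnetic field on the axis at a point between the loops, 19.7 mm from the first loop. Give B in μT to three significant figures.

Each loop contributes B = μ₀IR²/[2(R²+z²)^(3/2)] on the axis, with z measured from that loop.
Loop 1 (z = 0.0197 m): B₁ = 8.43×10⁻⁵ T. Loop 2 (z = 0.006 m): B₂ = 1.22×10⁻⁴ T.
The fields oppose: B = |B₁ − B₂| = 3.74×10⁻⁵ T.

B ≈ 37.4 μT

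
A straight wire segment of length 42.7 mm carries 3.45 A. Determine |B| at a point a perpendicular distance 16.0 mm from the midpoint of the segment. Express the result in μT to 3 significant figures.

For a finite straight segment, B = (μ₀I/4πd)(sinθ₁ + sinθ₂), where θ₁, θ₂ are the angles from the perpendicular to each end.
The perpendicular from the point meets the wire at its midpoint, so each end is L/2 = 0.02135 m away along the wire.
sinθ₁ = 0.02135/√(0.02135²+0.016²) = 0.8002; sinθ₂ = 0.02135/√(0.02135²+0.016²) = 0.8002.
B = (4π×10⁻⁷ × 3.45) / (4π × 0.016) × (0.8002 + 0.8002) = 3.45×10⁻⁵ T.

B ≈ 34.5 μT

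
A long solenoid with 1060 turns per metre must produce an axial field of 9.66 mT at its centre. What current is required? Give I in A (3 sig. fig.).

Inside a long solenoid B = μ₀nI with n = 1060 m⁻¹, so I = B/(μ₀n).
I = 9.66×10⁻³ / (4π×10⁻⁷ × 1060) = 7.25 A.

I ≈ 7.25 A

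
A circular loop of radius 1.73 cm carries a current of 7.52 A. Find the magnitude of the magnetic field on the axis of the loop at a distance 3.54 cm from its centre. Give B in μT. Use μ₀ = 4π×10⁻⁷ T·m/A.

B ≈ 23.1 μT

On the axis of a circular loop, B = μ₀IR² / [2(R²+z²)^(3/2)].
R² + z² = (0.0173)² + (0.0354)² = 0.001552 m², and (R²+z²)^(3/2) = 6.12×10⁻⁵ m³.
B = (4π×10⁻⁷ × 7.52 × 0.0002993) / (2 × 6.12×10⁻⁵) = 2.31×10⁻⁵ T.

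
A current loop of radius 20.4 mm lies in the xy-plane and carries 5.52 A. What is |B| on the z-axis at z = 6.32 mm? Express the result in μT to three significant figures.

On the axis of a circular loop, B = μ₀IR² / [2(R²+z²)^(3/2)].
R² + z² = (0.0204)² + (0.00632)² = 0.0004561 m², and (R²+z²)^(3/2) = 9.74×10⁻⁶ m³.
B = (4π×10⁻⁷ × 5.52 × 0.0004162) / (2 × 9.74×10⁻⁶) = 1.48×10⁻⁴ T.

B ≈ 148 μT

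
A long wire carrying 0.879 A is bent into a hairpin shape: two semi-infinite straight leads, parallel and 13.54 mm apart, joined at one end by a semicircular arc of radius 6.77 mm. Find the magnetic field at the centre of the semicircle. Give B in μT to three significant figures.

B ≈ 66.8 μT

The semicircular arc contributes B_arc = μ₀I·π/(4πR) = μ₀I/(4R) = 4.08×10⁻⁵ T.
Each semi-infinite lead is at perpendicular distance R = 0.00677 m from the centre, with the perpendicular foot at its near end, so it contributes μ₀I/(4πR); both point the same way, together 2.60×10⁻⁵ T.
Arc and leads all point the same direction: B = 4.08×10⁻⁵ + 2.60×10⁻⁵ = 6.68×10⁻⁵ T.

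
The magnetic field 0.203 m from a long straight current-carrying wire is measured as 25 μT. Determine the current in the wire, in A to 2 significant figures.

I ≈ 25 A

For a long straight wire B = μ₀I/(2πd), so I = 2πdB/μ₀.
I = 2π × 0.203 × 2.50×10⁻⁵ / (4π×10⁻⁷) = 25.4 A.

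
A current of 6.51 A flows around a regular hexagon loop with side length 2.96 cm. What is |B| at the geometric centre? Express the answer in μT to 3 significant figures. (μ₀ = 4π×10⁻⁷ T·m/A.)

Each side is a finite straight segment at perpendicular distance d = a/(2 tan(π/6)) = 0.02563 m from the centre, with end-angles ±π/6.
One side contributes B₁ = (μ₀I/4πd)·2 sin(π/6) = 2.54×10⁻⁵ T.
All 6 sides add in the same direction: B = 6 × 2.54×10⁻⁵ = 1.52×10⁻⁴ T.

B ≈ 152 μT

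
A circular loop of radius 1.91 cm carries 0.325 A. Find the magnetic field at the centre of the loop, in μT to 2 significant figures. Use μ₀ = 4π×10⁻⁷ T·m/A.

B ≈ 11 μT

At the centre of a circular loop the Biot–Savart law gives B = μ₀I/(2R).
B = (4π×10⁻⁷ × 0.325) / (2 × 0.0191) = 1.07×10⁻⁵ T.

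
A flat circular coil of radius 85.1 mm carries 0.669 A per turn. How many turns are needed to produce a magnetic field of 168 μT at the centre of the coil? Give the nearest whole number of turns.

N = 34

For an N-turn coil, B = Nμ₀I/(2R). A single turn gives B₁ = 4.94×10⁻⁶ T with R = 0.0851 m.
N = B/B₁ = 1.68×10⁻⁴ / 4.94×10⁻⁶ = 34.01.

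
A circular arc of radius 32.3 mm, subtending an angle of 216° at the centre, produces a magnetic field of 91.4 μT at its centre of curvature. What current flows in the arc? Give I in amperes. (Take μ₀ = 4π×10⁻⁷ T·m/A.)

I ≈ 7.83 A

For a circular arc, B = μ₀Iφ/(4πR) with φ in radians; here φ = 3.77 rad.
So I = 4πRB/(μ₀φ) = 4π × 0.0323 × 9.14×10⁻⁵ / (4π×10⁻⁷ × 3.77) = 7.83 A.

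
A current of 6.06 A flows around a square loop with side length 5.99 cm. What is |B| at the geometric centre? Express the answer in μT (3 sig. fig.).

Each side is a finite straight segment at perpendicular distance d = a/(2 tan(π/4)) = 0.02995 m from the centre, with end-angles ±π/4.
One side contributes B₁ = (μ₀I/4πd)·2 sin(π/4) = 2.86×10⁻⁵ T.
All 4 sides add in the same direction: B = 4 × 2.86×10⁻⁵ = 1.14×10⁻⁴ T.

B ≈ 114 μT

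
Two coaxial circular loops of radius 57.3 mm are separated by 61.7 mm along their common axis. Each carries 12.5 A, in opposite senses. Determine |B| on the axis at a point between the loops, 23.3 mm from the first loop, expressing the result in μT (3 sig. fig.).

Each loop contributes B = μ₀IR²/[2(R²+z²)^(3/2)] on the axis, with z measured from that loop.
Loop 1 (z = 0.0233 m): B₁ = 1.09×10⁻⁴ T. Loop 2 (z = 0.0384 m): B₂ = 7.86×10⁻⁵ T.
The fields oppose: B = |B₁ − B₂| = 3.04×10⁻⁵ T.

B ≈ 30.4 μT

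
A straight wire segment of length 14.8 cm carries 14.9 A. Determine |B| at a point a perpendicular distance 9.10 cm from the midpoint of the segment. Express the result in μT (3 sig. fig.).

For a finite straight segment, B = (μ₀I/4πd)(sinθ₁ + sinθ₂), where θ₁, θ₂ are the angles from the perpendicular to each end.
The perpendicular from the point meets the wire at its midpoint, so each end is L/2 = 0.074 m away along the wire.
sinθ₁ = 0.074/√(0.074²+0.091²) = 0.6309; sinθ₂ = 0.074/√(0.074²+0.091²) = 0.6309.
B = (4π×10⁻⁷ × 14.9) / (4π × 0.091) × (0.6309 + 0.6309) = 2.07×10⁻⁵ T.

B ≈ 20.7 μT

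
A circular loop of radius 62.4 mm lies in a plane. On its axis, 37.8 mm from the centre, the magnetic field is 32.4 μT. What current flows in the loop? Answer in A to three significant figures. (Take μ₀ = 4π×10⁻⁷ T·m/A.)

On the axis of a loop, B = μ₀IR²/[2(R²+z²)^(3/2)], so I = 2B(R²+z²)^(3/2)/(μ₀R²).
R² + z² = 0.003894 + 0.001429 = 0.005323 m²; raised to 3/2 gives 3.88×10⁻⁴ m³.
I = 2 × 3.24×10⁻⁵ × 3.88×10⁻⁴ / (1.26×10⁻⁶ × 0.003894) = 5.14 A.

I ≈ 5.14 A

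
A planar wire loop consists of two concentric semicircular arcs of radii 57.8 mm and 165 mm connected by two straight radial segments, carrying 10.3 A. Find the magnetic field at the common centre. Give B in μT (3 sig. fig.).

The radial connectors point toward the centre, so dl × r̂ = 0 and they contribute nothing.
Each semicircle gives μ₀I/(4R): inner arc 5.60×10⁻⁵ T, outer arc 1.96×10⁻⁵ T.
The two arcs carry current in opposite angular senses, so their fields oppose: B = |5.60×10⁻⁵ − 1.96×10⁻⁵| = 3.64×10⁻⁵ T.

B ≈ 36.4 μT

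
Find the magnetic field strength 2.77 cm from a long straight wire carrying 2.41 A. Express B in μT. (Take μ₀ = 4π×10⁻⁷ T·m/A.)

For an infinitely long straight wire, B = μ₀I/(2πd).
B = (4π×10⁻⁷ × 2.41) / (2π × 0.0277) = 1.74×10⁻⁵ T.

B ≈ 17.4 μT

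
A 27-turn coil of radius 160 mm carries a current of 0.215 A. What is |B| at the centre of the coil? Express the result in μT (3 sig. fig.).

For an N-turn flat coil, B = Nμ₀I/(2R) with R = 0.16 m.
B = 27 × 8.44×10⁻⁷ T = 2.28×10⁻⁵ T.

B ≈ 22.8 μT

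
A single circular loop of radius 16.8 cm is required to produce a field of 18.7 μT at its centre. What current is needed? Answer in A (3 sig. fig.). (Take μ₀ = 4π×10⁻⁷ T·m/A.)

At the centre of a circular loop B = μ₀I/(2R), so I = 2RB/μ₀.
With R = 0.168 m, I = 2 × 0.168 × 1.87×10⁻⁵ / (4π×10⁻⁷) = 5.00 A.

I ≈ 5.00 A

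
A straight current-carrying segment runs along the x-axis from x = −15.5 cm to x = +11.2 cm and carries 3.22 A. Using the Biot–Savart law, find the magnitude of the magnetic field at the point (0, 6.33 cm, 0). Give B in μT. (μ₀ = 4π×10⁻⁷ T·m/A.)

For a finite straight segment, B = (μ₀I/4πd)(sinθ₁ + sinθ₂), where θ₁, θ₂ are the angles from the perpendicular to each end.
The perpendicular distance is d = 0.0633 m; the end-offsets along the wire are a = 0.155 m and b = 0.112 m.
sinθ₁ = 0.155/√(0.155²+0.0633²) = 0.9258; sinθ₂ = 0.112/√(0.112²+0.0633²) = 0.8706.
B = (4π×10⁻⁷ × 3.22) / (4π × 0.0633) × (0.9258 + 0.8706) = 9.14×10⁻⁶ T.

B ≈ 9.14 μT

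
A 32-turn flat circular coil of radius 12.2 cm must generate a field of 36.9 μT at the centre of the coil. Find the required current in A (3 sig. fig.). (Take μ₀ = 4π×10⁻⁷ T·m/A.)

For an N-turn coil, B = Nμ₀I/(2R) with R = 0.122 m, so I = 2RB/(Nμ₀) = 2 × 0.122 × 3.69×10⁻⁵ / (32 × 4π×10⁻⁷) = 0.224 A.

I ≈ 0.224 A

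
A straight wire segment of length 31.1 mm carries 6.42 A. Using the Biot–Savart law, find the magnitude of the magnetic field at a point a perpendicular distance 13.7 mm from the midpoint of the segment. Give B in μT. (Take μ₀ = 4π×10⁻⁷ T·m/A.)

For a finite straight segment, B = (μ₀I/4πd)(sinθ₁ + sinθ₂), where θ₁, θ₂ are the angles from the perpendicular to each end.
The perpendicular from the point meets the wire at its midpoint, so each end is L/2 = 0.01555 m away along the wire.
sinθ₁ = 0.01555/√(0.01555²+0.0137²) = 0.7503; sinθ₂ = 0.01555/√(0.01555²+0.0137²) = 0.7503.
B = (4π×10⁻⁷ × 6.42) / (4π × 0.0137) × (0.7503 + 0.7503) = 7.03×10⁻⁵ T.

B ≈ 70.3 μT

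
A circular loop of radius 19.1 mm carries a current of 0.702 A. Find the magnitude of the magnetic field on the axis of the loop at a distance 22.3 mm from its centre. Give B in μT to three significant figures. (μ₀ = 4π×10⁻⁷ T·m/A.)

On the axis of a circular loop, B = μ₀IR² / [2(R²+z²)^(3/2)].
R² + z² = (0.0191)² + (0.0223)² = 0.0008621 m², and (R²+z²)^(3/2) = 2.53×10⁻⁵ m³.
B = (4π×10⁻⁷ × 0.702 × 0.0003648) / (2 × 2.53×10⁻⁵) = 6.36×10⁻⁶ T.

B ≈ 6.36 μT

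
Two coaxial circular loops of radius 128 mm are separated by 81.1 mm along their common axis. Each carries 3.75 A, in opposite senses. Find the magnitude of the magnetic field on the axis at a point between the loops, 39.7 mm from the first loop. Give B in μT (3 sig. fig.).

B ≈ 0.183 μT

Each loop contributes B = μ₀IR²/[2(R²+z²)^(3/2)] on the axis, with z measured from that loop.
Loop 1 (z = 0.0397 m): B₁ = 1.60×10⁻⁵ T. Loop 2 (z = 0.0414 m): B₂ = 1.59×10⁻⁵ T.
The fields oppose: B = |B₁ − B₂| = 1.83×10⁻⁷ T.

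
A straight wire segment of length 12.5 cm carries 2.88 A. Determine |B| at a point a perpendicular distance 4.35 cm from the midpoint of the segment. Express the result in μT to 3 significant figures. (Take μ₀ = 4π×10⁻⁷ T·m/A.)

For a finite straight segment, B = (μ₀I/4πd)(sinθ₁ + sinθ₂), where θ₁, θ₂ are the angles from the perpendicular to each end.
The perpendicular from the point meets the wire at its midpoint, so each end is L/2 = 0.0625 m away along the wire.
sinθ₁ = 0.0625/√(0.0625²+0.0435²) = 0.8208; sinθ₂ = 0.0625/√(0.0625²+0.0435²) = 0.8208.
B = (4π×10⁻⁷ × 2.88) / (4π × 0.0435) × (0.8208 + 0.8208) = 1.09×10⁻⁵ T.

B ≈ 10.9 μT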